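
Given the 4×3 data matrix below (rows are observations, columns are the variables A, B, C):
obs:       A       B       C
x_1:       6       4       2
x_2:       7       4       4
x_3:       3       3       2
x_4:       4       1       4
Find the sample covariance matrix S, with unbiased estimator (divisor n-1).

Step 1 — column means:
  mean(A) = (6 + 7 + 3 + 4) / 4 = 20/4 = 5
  mean(B) = (4 + 4 + 3 + 1) / 4 = 12/4 = 3
  mean(C) = (2 + 4 + 2 + 4) / 4 = 12/4 = 3

Step 2 — sample covariance S[i,j] = (1/(n-1)) · Σ_k (x_{k,i} - mean_i) · (x_{k,j} - mean_j), with n-1 = 3.
  S[A,A] = ((1)·(1) + (2)·(2) + (-2)·(-2) + (-1)·(-1)) / 3 = 10/3 = 3.3333
  S[A,B] = ((1)·(1) + (2)·(1) + (-2)·(0) + (-1)·(-2)) / 3 = 5/3 = 1.6667
  S[A,C] = ((1)·(-1) + (2)·(1) + (-2)·(-1) + (-1)·(1)) / 3 = 2/3 = 0.6667
  S[B,B] = ((1)·(1) + (1)·(1) + (0)·(0) + (-2)·(-2)) / 3 = 6/3 = 2
  S[B,C] = ((1)·(-1) + (1)·(1) + (0)·(-1) + (-2)·(1)) / 3 = -2/3 = -0.6667
  S[C,C] = ((-1)·(-1) + (1)·(1) + (-1)·(-1) + (1)·(1)) / 3 = 4/3 = 1.3333

S is symmetric (S[j,i] = S[i,j]). Assembling:

S = [[3.3333, 1.6667, 0.6667],
 [1.6667, 2, -0.6667],
 [0.6667, -0.6667, 1.3333]]


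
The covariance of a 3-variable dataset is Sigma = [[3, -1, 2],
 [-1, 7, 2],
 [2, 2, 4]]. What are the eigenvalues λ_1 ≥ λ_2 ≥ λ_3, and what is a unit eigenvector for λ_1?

Step 1 — characteristic polynomial p(λ) = det(λI - Sigma) = λ³ - tr·λ² + c_1·λ - det, where tr = trace, c_1 = sum of the principal 2×2 minors, det = det(Sigma):
  tr = 3 + 7 + 4 = 14,
  c_1 = (3·7 - (-1)²) + (3·4 - (2)²) + (7·4 - (2)²) = 20 + 8 + 24 = 52,
  det = 3·(7·4 - (2)²) - (-1)·((-1)·4 - (2)·(2)) + (2)·((-1)·(2) - 7·(2)) = 3·(24) - (-1)·(-8) + (2)·(-16) = 32.
  So p(λ) = λ³ - 14λ² + 52λ - 32.
Step 2 — look for an integer root (rational root theorem: any rational root is an integer divisor of 32). Testing λ = 8:
  p(8) = 512 - 896 + 416 - 32 = 0  ✓
  Dividing out (λ - 8): p(λ) = (λ - 8)(λ² - 6λ + 4).
Step 3 — remaining eigenvalues from the quadratic λ² - 6λ + 4 = 0:
  Δ = 6² - 4·4 = 36 - 16 = 20,  λ = (6 ± √20)/2 = (6 ± 4.4721)/2 ≈ 5.2361 or 0.7639.
  Sorted: λ_1 = 8,  λ_2 = 5.2361,  λ_3 = 0.7639  (check: sum = 14 = tr ✓).

Step 4 — unit eigenvector for λ_1 = 8: v spans the null space of (Sigma - λ_1 I), whose rows are
  r_1 = (-5, -1, 2),  r_2 = (-1, -1, 2),  r_3 = (2, 2, -4).
  v is orthogonal to every row, so take v ∝ r_1 × r_2 = ((-1)·(2) - (2)·(-1), (2)·(-1) - (-5)·(2), (-5)·(-1) - (-1)·(-1)) = (0, 8, 4).
  Rescale (divide by 4): u = (0, 2, 1).
  ||u|| = √((0)² + (2)² + (1)²) = √(5) ≈ 2.2361,  v_1 = u/||u|| ≈ (0, 0.8944, 0.4472) (||v_1|| = 1).

λ_1 = 8,  λ_2 = 5.2361,  λ_3 = 0.7639;  v_1 ≈ (0, 0.8944, 0.4472)


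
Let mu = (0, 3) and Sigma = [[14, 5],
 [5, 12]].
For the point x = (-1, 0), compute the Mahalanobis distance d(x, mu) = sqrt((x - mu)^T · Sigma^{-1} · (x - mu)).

Step 1 — centre the observation: (x - mu) = (-1, -3).

Step 2 — invert Sigma. det(Sigma) = 14·12 - (5)² = 143.
  Sigma^{-1} = (1/det) · [[d, -b], [-b, a]] = [[0.0839, -0.035],
 [-0.035, 0.0979]].

Step 3 — form the quadratic (x - mu)^T · Sigma^{-1} · (x - mu):
  Sigma^{-1} · (x - mu) = (0.021, -0.2587).
  (x - mu)^T · [Sigma^{-1} · (x - mu)] = (-1)·(0.021) + (-3)·(-0.2587) = 0.7552.

Step 4 — take square root: d = √(0.7552) ≈ 0.869.

d(x, mu) = √(0.7552) ≈ 0.869


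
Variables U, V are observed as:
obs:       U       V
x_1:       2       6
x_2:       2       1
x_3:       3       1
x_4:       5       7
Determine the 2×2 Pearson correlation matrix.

Step 1 — column means:
  mean(U) = (2 + 2 + 3 + 5) / 4 = 12/4 = 3
  mean(V) = (6 + 1 + 1 + 7) / 4 = 15/4 = 3.75

Step 2 — sample variances and covariances s[i,j] = (1/(n-1)) · Σ_k (x_{k,i} - mean_i) · (x_{k,j} - mean_j), with n-1 = 3:
  s[U,U] = ((-1)·(-1) + (-1)·(-1) + (0)·(0) + (2)·(2)) / 3 = 6/3 = 2
  s[U,V] = ((-1)·(2.25) + (-1)·(-2.75) + (0)·(-2.75) + (2)·(3.25)) / 3 = 7/3 = 2.3333
  s[V,V] = ((2.25)·(2.25) + (-2.75)·(-2.75) + (-2.75)·(-2.75) + (3.25)·(3.25)) / 3 = 30.75/3 = 10.25
  Sample standard deviations s_i = √(s[i,i]):
  s(U) = √(2) = 1.4142
  s(V) = √(10.25) = 3.2016

Step 3 — r_{ij} = s_{ij} / (s_i · s_j):
  r[U,U] = 1 (diagonal).
  r[U,V] = 2.3333 / (1.4142 · 3.2016) = 2.3333 / 4.5277 = 0.5153
  r[V,V] = 1 (diagonal).

R is symmetric with unit diagonal. Assembling:

R = [[1, 0.5153],
 [0.5153, 1]]


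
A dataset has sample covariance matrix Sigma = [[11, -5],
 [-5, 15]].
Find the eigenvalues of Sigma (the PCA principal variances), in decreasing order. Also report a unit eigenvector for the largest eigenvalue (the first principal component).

Step 1 — characteristic polynomial of 2×2 Sigma:
  det(Sigma - λI) = λ² - trace · λ + det = 0.
  trace = 11 + 15 = 26, det = 11·15 - (-5)² = 140.
Step 2 — discriminant:
  Δ = trace² - 4·det = 676 - 560 = 116.
Step 3 — eigenvalues:
  λ = (trace ± √Δ)/2 = (26 ± 10.7703)/2,
  λ_1 = 18.3852,  λ_2 = 7.6148.

Step 4 — unit eigenvector for λ_1: solve (Sigma - λ_1 I)v = 0. First row:
  (11 - 18.3852)·v_x + (-5)·v_y = 0, i.e. (-7.3852)·v_x + (-5)·v_y = 0,
  so v ∝ (b, λ_1 - a) = (-5, 7.3852); multiply by -1 so the first entry is positive: u = (5, -7.3852).
  ||u|| = √((5)² + (-7.3852)²) = √(79.5407) ≈ 8.9186,
  v_1 = u/||u|| ≈ (0.5606, -0.8281) (||v_1|| = 1).

λ_1 = 18.3852,  λ_2 = 7.6148;  v_1 ≈ (0.5606, -0.8281)


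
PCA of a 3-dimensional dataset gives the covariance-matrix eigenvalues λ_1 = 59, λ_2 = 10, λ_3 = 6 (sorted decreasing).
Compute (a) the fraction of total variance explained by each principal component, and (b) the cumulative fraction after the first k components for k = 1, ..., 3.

Step 1 — total variance = trace(Sigma) = Σ λ_i = 59 + 10 + 6 = 75.

Step 2 — fraction explained by component i = λ_i / Σ λ:
  PC1: 59/75 = 0.7867
  PC2: 10/75 = 0.1333
  PC3: 6/75 = 0.08

Step 3 — cumulative fraction after k components = (λ_1 + ... + λ_k) / Σ λ:
  k = 1: 59/75 = 0.7867
  k = 2: (59 + 10)/75 = 69/75 = 0.92
  k = 3: (59 + 10 + 6)/75 = 75/75 = 1

Summary (fraction, with percent):

explained: PC1 0.7867 (78.67%), PC2 0.1333 (13.33%), PC3 0.08 (8%);  cumulative: 0.7867, 0.92, 1


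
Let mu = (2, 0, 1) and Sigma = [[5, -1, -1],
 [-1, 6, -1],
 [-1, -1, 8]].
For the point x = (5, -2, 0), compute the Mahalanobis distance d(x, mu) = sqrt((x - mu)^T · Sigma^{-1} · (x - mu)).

Step 1 — centre the observation: (x - mu) = (3, -2, -1).

Step 2 — invert Sigma (cofactor / det for 3×3, or solve directly):
  Sigma^{-1} = [[0.2146, 0.0411, 0.032],
 [0.0411, 0.1781, 0.0274],
 [0.032, 0.0274, 0.1324]].

Step 3 — form the quadratic (x - mu)^T · Sigma^{-1} · (x - mu):
  Sigma^{-1} · (x - mu) = (0.5297, -0.2603, -0.0913).
  (x - mu)^T · [Sigma^{-1} · (x - mu)] = (3)·(0.5297) + (-2)·(-0.2603) + (-1)·(-0.0913) = 2.2009.

Step 4 — take square root: d = √(2.2009) ≈ 1.4835.

d(x, mu) = √(2.2009) ≈ 1.4835


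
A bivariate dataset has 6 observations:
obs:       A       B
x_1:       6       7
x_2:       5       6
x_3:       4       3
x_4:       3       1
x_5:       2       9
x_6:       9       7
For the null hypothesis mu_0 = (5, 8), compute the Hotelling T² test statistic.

Step 1 — sample mean vector:
  mean(A) = (6 + 5 + 4 + 3 + 2 + 9) / 6 = 29/6 = 4.8333
  mean(B) = (7 + 6 + 3 + 1 + 9 + 7) / 6 = 33/6 = 5.5
  x̄ = (4.8333, 5.5),  deviation x̄ - mu_0 = (4.8333, 5.5) - (5, 8) = (-0.1667, -2.5).

Step 2 — sample covariance matrix, S[i,j] = (1/(n-1)) · Σ_k (x_{k,i} - mean_i) · (x_{k,j} - mean_j), divisor n-1 = 5:
  S[A,A] = ((1.1667)·(1.1667) + (0.1667)·(0.1667) + (-0.8333)·(-0.8333) + (-1.8333)·(-1.8333) + (-2.8333)·(-2.8333) + (4.1667)·(4.1667)) / 5 = 30.8333/5 = 6.1667
  S[A,B] = ((1.1667)·(1.5) + (0.1667)·(0.5) + (-0.8333)·(-2.5) + (-1.8333)·(-4.5) + (-2.8333)·(3.5) + (4.1667)·(1.5)) / 5 = 8.5/5 = 1.7
  S[B,B] = ((1.5)·(1.5) + (0.5)·(0.5) + (-2.5)·(-2.5) + (-4.5)·(-4.5) + (3.5)·(3.5) + (1.5)·(1.5)) / 5 = 43.5/5 = 8.7
  S = [[6.1667, 1.7],
 [1.7, 8.7]].

Step 3 — invert S. det(S) = 6.1667·8.7 - (1.7)² = 50.76.
  S^{-1} = (1/det) · [[d, -b], [-b, a]] = [[0.1714, -0.0335],
 [-0.0335, 0.1215]].

Step 4 — quadratic form (x̄ - mu_0)^T · S^{-1} · (x̄ - mu_0):
  S^{-1} · (x̄ - mu_0) = (0.0552, -0.2981),
  (x̄ - mu_0)^T · [...] = (-0.1667)·(0.0552) + (-2.5)·(-0.2981) = 0.7361.

Step 5 — scale by n: T² = 6 · 0.7361 = 4.4169.

T² ≈ 4.4169


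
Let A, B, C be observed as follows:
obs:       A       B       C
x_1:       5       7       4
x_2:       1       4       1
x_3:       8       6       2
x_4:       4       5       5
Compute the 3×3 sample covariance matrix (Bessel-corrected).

Step 1 — column means:
  mean(A) = (5 + 1 + 8 + 4) / 4 = 18/4 = 4.5
  mean(B) = (7 + 4 + 6 + 5) / 4 = 22/4 = 5.5
  mean(C) = (4 + 1 + 2 + 5) / 4 = 12/4 = 3

Step 2 — sample covariance S[i,j] = (1/(n-1)) · Σ_k (x_{k,i} - mean_i) · (x_{k,j} - mean_j), with n-1 = 3.
  S[A,A] = ((0.5)·(0.5) + (-3.5)·(-3.5) + (3.5)·(3.5) + (-0.5)·(-0.5)) / 3 = 25/3 = 8.3333
  S[A,B] = ((0.5)·(1.5) + (-3.5)·(-1.5) + (3.5)·(0.5) + (-0.5)·(-0.5)) / 3 = 8/3 = 2.6667
  S[A,C] = ((0.5)·(1) + (-3.5)·(-2) + (3.5)·(-1) + (-0.5)·(2)) / 3 = 3/3 = 1
  S[B,B] = ((1.5)·(1.5) + (-1.5)·(-1.5) + (0.5)·(0.5) + (-0.5)·(-0.5)) / 3 = 5/3 = 1.6667
  S[B,C] = ((1.5)·(1) + (-1.5)·(-2) + (0.5)·(-1) + (-0.5)·(2)) / 3 = 3/3 = 1
  S[C,C] = ((1)·(1) + (-2)·(-2) + (-1)·(-1) + (2)·(2)) / 3 = 10/3 = 3.3333

S is symmetric (S[j,i] = S[i,j]). Assembling:

S = [[8.3333, 2.6667, 1],
 [2.6667, 1.6667, 1],
 [1, 1, 3.3333]]


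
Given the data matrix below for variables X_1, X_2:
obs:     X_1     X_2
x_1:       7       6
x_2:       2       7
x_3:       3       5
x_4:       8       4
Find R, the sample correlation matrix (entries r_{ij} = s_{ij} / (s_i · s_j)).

Step 1 — column means:
  mean(X_1) = (7 + 2 + 3 + 8) / 4 = 20/4 = 5
  mean(X_2) = (6 + 7 + 5 + 4) / 4 = 22/4 = 5.5

Step 2 — sample variances and covariances s[i,j] = (1/(n-1)) · Σ_k (x_{k,i} - mean_i) · (x_{k,j} - mean_j), with n-1 = 3:
  s[X_1,X_1] = ((2)·(2) + (-3)·(-3) + (-2)·(-2) + (3)·(3)) / 3 = 26/3 = 8.6667
  s[X_1,X_2] = ((2)·(0.5) + (-3)·(1.5) + (-2)·(-0.5) + (3)·(-1.5)) / 3 = -7/3 = -2.3333
  s[X_2,X_2] = ((0.5)·(0.5) + (1.5)·(1.5) + (-0.5)·(-0.5) + (-1.5)·(-1.5)) / 3 = 5/3 = 1.6667
  Sample standard deviations s_i = √(s[i,i]):
  s(X_1) = √(8.6667) = 2.9439
  s(X_2) = √(1.6667) = 1.291

Step 3 — r_{ij} = s_{ij} / (s_i · s_j):
  r[X_1,X_1] = 1 (diagonal).
  r[X_1,X_2] = -2.3333 / (2.9439 · 1.291) = -2.3333 / 3.8006 = -0.6139
  r[X_2,X_2] = 1 (diagonal).

R is symmetric with unit diagonal. Assembling:

R = [[1, -0.6139],
 [-0.6139, 1]]


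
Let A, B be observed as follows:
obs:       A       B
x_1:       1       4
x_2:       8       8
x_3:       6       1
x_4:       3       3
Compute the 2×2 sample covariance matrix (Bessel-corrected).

Step 1 — column means:
  mean(A) = (1 + 8 + 6 + 3) / 4 = 18/4 = 4.5
  mean(B) = (4 + 8 + 1 + 3) / 4 = 16/4 = 4

Step 2 — sample covariance S[i,j] = (1/(n-1)) · Σ_k (x_{k,i} - mean_i) · (x_{k,j} - mean_j), with n-1 = 3.
  S[A,A] = ((-3.5)·(-3.5) + (3.5)·(3.5) + (1.5)·(1.5) + (-1.5)·(-1.5)) / 3 = 29/3 = 9.6667
  S[A,B] = ((-3.5)·(0) + (3.5)·(4) + (1.5)·(-3) + (-1.5)·(-1)) / 3 = 11/3 = 3.6667
  S[B,B] = ((0)·(0) + (4)·(4) + (-3)·(-3) + (-1)·(-1)) / 3 = 26/3 = 8.6667

S is symmetric (S[j,i] = S[i,j]). Assembling:

S = [[9.6667, 3.6667],
 [3.6667, 8.6667]]


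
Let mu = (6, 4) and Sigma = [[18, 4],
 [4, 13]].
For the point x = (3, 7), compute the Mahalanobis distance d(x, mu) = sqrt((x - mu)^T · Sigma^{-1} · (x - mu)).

Step 1 — centre the observation: (x - mu) = (-3, 3).

Step 2 — invert Sigma. det(Sigma) = 18·13 - (4)² = 218.
  Sigma^{-1} = (1/det) · [[d, -b], [-b, a]] = [[0.0596, -0.0183],
 [-0.0183, 0.0826]].

Step 3 — form the quadratic (x - mu)^T · Sigma^{-1} · (x - mu):
  Sigma^{-1} · (x - mu) = (-0.2339, 0.3028).
  (x - mu)^T · [Sigma^{-1} · (x - mu)] = (-3)·(-0.2339) + (3)·(0.3028) = 1.6101.

Step 4 — take square root: d = √(1.6101) ≈ 1.2689.

d(x, mu) = √(1.6101) ≈ 1.2689


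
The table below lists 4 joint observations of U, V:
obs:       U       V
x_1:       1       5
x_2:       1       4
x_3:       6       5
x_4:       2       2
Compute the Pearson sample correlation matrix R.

Step 1 — column means:
  mean(U) = (1 + 1 + 6 + 2) / 4 = 10/4 = 2.5
  mean(V) = (5 + 4 + 5 + 2) / 4 = 16/4 = 4

Step 2 — sample variances and covariances s[i,j] = (1/(n-1)) · Σ_k (x_{k,i} - mean_i) · (x_{k,j} - mean_j), with n-1 = 3:
  s[U,U] = ((-1.5)·(-1.5) + (-1.5)·(-1.5) + (3.5)·(3.5) + (-0.5)·(-0.5)) / 3 = 17/3 = 5.6667
  s[U,V] = ((-1.5)·(1) + (-1.5)·(0) + (3.5)·(1) + (-0.5)·(-2)) / 3 = 3/3 = 1
  s[V,V] = ((1)·(1) + (0)·(0) + (1)·(1) + (-2)·(-2)) / 3 = 6/3 = 2
  Sample standard deviations s_i = √(s[i,i]):
  s(U) = √(5.6667) = 2.3805
  s(V) = √(2) = 1.4142

Step 3 — r_{ij} = s_{ij} / (s_i · s_j):
  r[U,U] = 1 (diagonal).
  r[U,V] = 1 / (2.3805 · 1.4142) = 1 / 3.3665 = 0.297
  r[V,V] = 1 (diagonal).

R is symmetric with unit diagonal. Assembling:

R = [[1, 0.297],
 [0.297, 1]]


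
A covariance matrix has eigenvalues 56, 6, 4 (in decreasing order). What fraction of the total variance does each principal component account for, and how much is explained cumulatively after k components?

Step 1 — total variance = trace(Sigma) = Σ λ_i = 56 + 6 + 4 = 66.

Step 2 — fraction explained by component i = λ_i / Σ λ:
  PC1: 56/66 = 0.8485
  PC2: 6/66 = 0.0909
  PC3: 4/66 = 0.0606

Step 3 — cumulative fraction after k components = (λ_1 + ... + λ_k) / Σ λ:
  k = 1: 56/66 = 0.8485
  k = 2: (56 + 6)/66 = 62/66 = 0.9394
  k = 3: (56 + 6 + 4)/66 = 66/66 = 1

Summary (fraction, with percent):

explained: PC1 0.8485 (84.85%), PC2 0.0909 (9.09%), PC3 0.0606 (6.06%);  cumulative: 0.8485, 0.9394, 1


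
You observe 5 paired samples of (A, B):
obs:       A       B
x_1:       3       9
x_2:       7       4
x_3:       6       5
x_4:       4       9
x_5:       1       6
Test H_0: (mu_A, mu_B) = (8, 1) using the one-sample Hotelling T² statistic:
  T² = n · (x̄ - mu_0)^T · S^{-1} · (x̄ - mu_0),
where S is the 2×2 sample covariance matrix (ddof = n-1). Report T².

Step 1 — sample mean vector:
  mean(A) = (3 + 7 + 6 + 4 + 1) / 5 = 21/5 = 4.2
  mean(B) = (9 + 4 + 5 + 9 + 6) / 5 = 33/5 = 6.6
  x̄ = (4.2, 6.6),  deviation x̄ - mu_0 = (4.2, 6.6) - (8, 1) = (-3.8, 5.6).

Step 2 — sample covariance matrix, S[i,j] = (1/(n-1)) · Σ_k (x_{k,i} - mean_i) · (x_{k,j} - mean_j), divisor n-1 = 4:
  S[A,A] = ((-1.2)·(-1.2) + (2.8)·(2.8) + (1.8)·(1.8) + (-0.2)·(-0.2) + (-3.2)·(-3.2)) / 4 = 22.8/4 = 5.7
  S[A,B] = ((-1.2)·(2.4) + (2.8)·(-2.6) + (1.8)·(-1.6) + (-0.2)·(2.4) + (-3.2)·(-0.6)) / 4 = -11.6/4 = -2.9
  S[B,B] = ((2.4)·(2.4) + (-2.6)·(-2.6) + (-1.6)·(-1.6) + (2.4)·(2.4) + (-0.6)·(-0.6)) / 4 = 21.2/4 = 5.3
  S = [[5.7, -2.9],
 [-2.9, 5.3]].

Step 3 — invert S. det(S) = 5.7·5.3 - (-2.9)² = 21.8.
  S^{-1} = (1/det) · [[d, -b], [-b, a]] = [[0.2431, 0.133],
 [0.133, 0.2615]].

Step 4 — quadratic form (x̄ - mu_0)^T · S^{-1} · (x̄ - mu_0):
  S^{-1} · (x̄ - mu_0) = (-0.1789, 0.9587),
  (x̄ - mu_0)^T · [...] = (-3.8)·(-0.1789) + (5.6)·(0.9587) = 6.0486.

Step 5 — scale by n: T² = 5 · 6.0486 = 30.2431.

T² ≈ 30.2431


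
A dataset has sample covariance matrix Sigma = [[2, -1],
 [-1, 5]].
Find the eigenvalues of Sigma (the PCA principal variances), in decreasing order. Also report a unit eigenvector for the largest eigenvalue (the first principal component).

Step 1 — characteristic polynomial of 2×2 Sigma:
  det(Sigma - λI) = λ² - trace · λ + det = 0.
  trace = 2 + 5 = 7, det = 2·5 - (-1)² = 9.
Step 2 — discriminant:
  Δ = trace² - 4·det = 49 - 36 = 13.
Step 3 — eigenvalues:
  λ = (trace ± √Δ)/2 = (7 ± 3.6056)/2,
  λ_1 = 5.3028,  λ_2 = 1.6972.

Step 4 — unit eigenvector for λ_1: solve (Sigma - λ_1 I)v = 0. First row:
  (2 - 5.3028)·v_x + (-1)·v_y = 0, i.e. (-3.3028)·v_x + (-1)·v_y = 0,
  so v ∝ (b, λ_1 - a) = (-1, 3.3028); multiply by -1 so the first entry is positive: u = (1, -3.3028).
  ||u|| = √((1)² + (-3.3028)²) = √(11.9083) ≈ 3.4508,
  v_1 = u/||u|| ≈ (0.2898, -0.9571) (||v_1|| = 1).

λ_1 = 5.3028,  λ_2 = 1.6972;  v_1 ≈ (0.2898, -0.9571)


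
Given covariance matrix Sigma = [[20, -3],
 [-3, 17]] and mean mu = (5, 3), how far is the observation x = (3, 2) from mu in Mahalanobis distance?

Step 1 — centre the observation: (x - mu) = (-2, -1).

Step 2 — invert Sigma. det(Sigma) = 20·17 - (-3)² = 331.
  Sigma^{-1} = (1/det) · [[d, -b], [-b, a]] = [[0.0514, 0.0091],
 [0.0091, 0.0604]].

Step 3 — form the quadratic (x - mu)^T · Sigma^{-1} · (x - mu):
  Sigma^{-1} · (x - mu) = (-0.1118, -0.0785).
  (x - mu)^T · [Sigma^{-1} · (x - mu)] = (-2)·(-0.1118) + (-1)·(-0.0785) = 0.3021.

Step 4 — take square root: d = √(0.3021) ≈ 0.5496.

d(x, mu) = √(0.3021) ≈ 0.5496


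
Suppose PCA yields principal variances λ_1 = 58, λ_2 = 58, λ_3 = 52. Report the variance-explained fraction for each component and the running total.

Step 1 — total variance = trace(Sigma) = Σ λ_i = 58 + 58 + 52 = 168.

Step 2 — fraction explained by component i = λ_i / Σ λ:
  PC1: 58/168 = 0.3452
  PC2: 58/168 = 0.3452
  PC3: 52/168 = 0.3095

Step 3 — cumulative fraction after k components = (λ_1 + ... + λ_k) / Σ λ:
  k = 1: 58/168 = 0.3452
  k = 2: (58 + 58)/168 = 116/168 = 0.6905
  k = 3: (58 + 58 + 52)/168 = 168/168 = 1

Summary (fraction, with percent):

explained: PC1 0.3452 (34.52%), PC2 0.3452 (34.52%), PC3 0.3095 (30.95%);  cumulative: 0.3452, 0.6905, 1


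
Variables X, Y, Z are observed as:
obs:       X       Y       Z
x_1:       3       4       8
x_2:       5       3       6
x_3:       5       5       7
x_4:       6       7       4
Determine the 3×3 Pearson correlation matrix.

Step 1 — column means:
  mean(X) = (3 + 5 + 5 + 6) / 4 = 19/4 = 4.75
  mean(Y) = (4 + 3 + 5 + 7) / 4 = 19/4 = 4.75
  mean(Z) = (8 + 6 + 7 + 4) / 4 = 25/4 = 6.25

Step 2 — sample variances and covariances s[i,j] = (1/(n-1)) · Σ_k (x_{k,i} - mean_i) · (x_{k,j} - mean_j), with n-1 = 3:
  s[X,X] = ((-1.75)·(-1.75) + (0.25)·(0.25) + (0.25)·(0.25) + (1.25)·(1.25)) / 3 = 4.75/3 = 1.5833
  s[X,Y] = ((-1.75)·(-0.75) + (0.25)·(-1.75) + (0.25)·(0.25) + (1.25)·(2.25)) / 3 = 3.75/3 = 1.25
  s[X,Z] = ((-1.75)·(1.75) + (0.25)·(-0.25) + (0.25)·(0.75) + (1.25)·(-2.25)) / 3 = -5.75/3 = -1.9167
  s[Y,Y] = ((-0.75)·(-0.75) + (-1.75)·(-1.75) + (0.25)·(0.25) + (2.25)·(2.25)) / 3 = 8.75/3 = 2.9167
  s[Y,Z] = ((-0.75)·(1.75) + (-1.75)·(-0.25) + (0.25)·(0.75) + (2.25)·(-2.25)) / 3 = -5.75/3 = -1.9167
  s[Z,Z] = ((1.75)·(1.75) + (-0.25)·(-0.25) + (0.75)·(0.75) + (-2.25)·(-2.25)) / 3 = 8.75/3 = 2.9167
  Sample standard deviations s_i = √(s[i,i]):
  s(X) = √(1.5833) = 1.2583
  s(Y) = √(2.9167) = 1.7078
  s(Z) = √(2.9167) = 1.7078

Step 3 — r_{ij} = s_{ij} / (s_i · s_j):
  r[X,X] = 1 (diagonal).
  r[X,Y] = 1.25 / (1.2583 · 1.7078) = 1.25 / 2.149 = 0.5817
  r[X,Z] = -1.9167 / (1.2583 · 1.7078) = -1.9167 / 2.149 = -0.8919
  r[Y,Y] = 1 (diagonal).
  r[Y,Z] = -1.9167 / (1.7078 · 1.7078) = -1.9167 / 2.9167 = -0.6571
  r[Z,Z] = 1 (diagonal).

R is symmetric with unit diagonal. Assembling:

R = [[1, 0.5817, -0.8919],
 [0.5817, 1, -0.6571],
 [-0.8919, -0.6571, 1]]


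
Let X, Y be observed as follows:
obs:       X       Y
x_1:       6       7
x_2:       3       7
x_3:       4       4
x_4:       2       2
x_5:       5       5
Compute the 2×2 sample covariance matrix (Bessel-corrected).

Step 1 — column means:
  mean(X) = (6 + 3 + 4 + 2 + 5) / 5 = 20/5 = 4
  mean(Y) = (7 + 7 + 4 + 2 + 5) / 5 = 25/5 = 5

Step 2 — sample covariance S[i,j] = (1/(n-1)) · Σ_k (x_{k,i} - mean_i) · (x_{k,j} - mean_j), with n-1 = 4.
  S[X,X] = ((2)·(2) + (-1)·(-1) + (0)·(0) + (-2)·(-2) + (1)·(1)) / 4 = 10/4 = 2.5
  S[X,Y] = ((2)·(2) + (-1)·(2) + (0)·(-1) + (-2)·(-3) + (1)·(0)) / 4 = 8/4 = 2
  S[Y,Y] = ((2)·(2) + (2)·(2) + (-1)·(-1) + (-3)·(-3) + (0)·(0)) / 4 = 18/4 = 4.5

S is symmetric (S[j,i] = S[i,j]). Assembling:

S = [[2.5, 2],
 [2, 4.5]]


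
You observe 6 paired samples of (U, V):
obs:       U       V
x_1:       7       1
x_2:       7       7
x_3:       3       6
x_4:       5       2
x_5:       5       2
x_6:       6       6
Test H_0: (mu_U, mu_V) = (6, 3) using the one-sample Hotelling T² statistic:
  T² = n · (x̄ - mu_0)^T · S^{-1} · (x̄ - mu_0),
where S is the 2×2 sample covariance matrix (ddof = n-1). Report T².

Step 1 — sample mean vector:
  mean(U) = (7 + 7 + 3 + 5 + 5 + 6) / 6 = 33/6 = 5.5
  mean(V) = (1 + 7 + 6 + 2 + 2 + 6) / 6 = 24/6 = 4
  x̄ = (5.5, 4),  deviation x̄ - mu_0 = (5.5, 4) - (6, 3) = (-0.5, 1).

Step 2 — sample covariance matrix, S[i,j] = (1/(n-1)) · Σ_k (x_{k,i} - mean_i) · (x_{k,j} - mean_j), divisor n-1 = 5:
  S[U,U] = ((1.5)·(1.5) + (1.5)·(1.5) + (-2.5)·(-2.5) + (-0.5)·(-0.5) + (-0.5)·(-0.5) + (0.5)·(0.5)) / 5 = 11.5/5 = 2.3
  S[U,V] = ((1.5)·(-3) + (1.5)·(3) + (-2.5)·(2) + (-0.5)·(-2) + (-0.5)·(-2) + (0.5)·(2)) / 5 = -2/5 = -0.4
  S[V,V] = ((-3)·(-3) + (3)·(3) + (2)·(2) + (-2)·(-2) + (-2)·(-2) + (2)·(2)) / 5 = 34/5 = 6.8
  S = [[2.3, -0.4],
 [-0.4, 6.8]].

Step 3 — invert S. det(S) = 2.3·6.8 - (-0.4)² = 15.48.
  S^{-1} = (1/det) · [[d, -b], [-b, a]] = [[0.4393, 0.0258],
 [0.0258, 0.1486]].

Step 4 — quadratic form (x̄ - mu_0)^T · S^{-1} · (x̄ - mu_0):
  S^{-1} · (x̄ - mu_0) = (-0.1938, 0.1357),
  (x̄ - mu_0)^T · [...] = (-0.5)·(-0.1938) + (1)·(0.1357) = 0.2326.

Step 5 — scale by n: T² = 6 · 0.2326 = 1.3953.

T² ≈ 1.3953


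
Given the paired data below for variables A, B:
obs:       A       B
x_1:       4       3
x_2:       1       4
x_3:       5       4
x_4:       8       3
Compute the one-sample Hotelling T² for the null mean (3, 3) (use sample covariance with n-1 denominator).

Step 1 — sample mean vector:
  mean(A) = (4 + 1 + 5 + 8) / 4 = 18/4 = 4.5
  mean(B) = (3 + 4 + 4 + 3) / 4 = 14/4 = 3.5
  x̄ = (4.5, 3.5),  deviation x̄ - mu_0 = (4.5, 3.5) - (3, 3) = (1.5, 0.5).

Step 2 — sample covariance matrix, S[i,j] = (1/(n-1)) · Σ_k (x_{k,i} - mean_i) · (x_{k,j} - mean_j), divisor n-1 = 3:
  S[A,A] = ((-0.5)·(-0.5) + (-3.5)·(-3.5) + (0.5)·(0.5) + (3.5)·(3.5)) / 3 = 25/3 = 8.3333
  S[A,B] = ((-0.5)·(-0.5) + (-3.5)·(0.5) + (0.5)·(0.5) + (3.5)·(-0.5)) / 3 = -3/3 = -1
  S[B,B] = ((-0.5)·(-0.5) + (0.5)·(0.5) + (0.5)·(0.5) + (-0.5)·(-0.5)) / 3 = 1/3 = 0.3333
  S = [[8.3333, -1],
 [-1, 0.3333]].

Step 3 — invert S. det(S) = 8.3333·0.3333 - (-1)² = 1.7778.
  S^{-1} = (1/det) · [[d, -b], [-b, a]] = [[0.1875, 0.5625],
 [0.5625, 4.6875]].

Step 4 — quadratic form (x̄ - mu_0)^T · S^{-1} · (x̄ - mu_0):
  S^{-1} · (x̄ - mu_0) = (0.5625, 3.1875),
  (x̄ - mu_0)^T · [...] = (1.5)·(0.5625) + (0.5)·(3.1875) = 2.4375.

Step 5 — scale by n: T² = 4 · 2.4375 = 9.75.

T² ≈ 9.75


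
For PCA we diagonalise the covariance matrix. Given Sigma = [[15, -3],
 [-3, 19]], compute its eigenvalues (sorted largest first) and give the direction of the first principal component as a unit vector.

Step 1 — characteristic polynomial of 2×2 Sigma:
  det(Sigma - λI) = λ² - trace · λ + det = 0.
  trace = 15 + 19 = 34, det = 15·19 - (-3)² = 276.
Step 2 — discriminant:
  Δ = trace² - 4·det = 1156 - 1104 = 52.
Step 3 — eigenvalues:
  λ = (trace ± √Δ)/2 = (34 ± 7.2111)/2,
  λ_1 = 20.6056,  λ_2 = 13.3944.

Step 4 — unit eigenvector for λ_1: solve (Sigma - λ_1 I)v = 0. First row:
  (15 - 20.6056)·v_x + (-3)·v_y = 0, i.e. (-5.6056)·v_x + (-3)·v_y = 0,
  so v ∝ (b, λ_1 - a) = (-3, 5.6056); multiply by -1 so the first entry is positive: u = (3, -5.6056).
  ||u|| = √((3)² + (-5.6056)²) = √(40.4222) ≈ 6.3578,
  v_1 = u/||u|| ≈ (0.4719, -0.8817) (||v_1|| = 1).

λ_1 = 20.6056,  λ_2 = 13.3944;  v_1 ≈ (0.4719, -0.8817)


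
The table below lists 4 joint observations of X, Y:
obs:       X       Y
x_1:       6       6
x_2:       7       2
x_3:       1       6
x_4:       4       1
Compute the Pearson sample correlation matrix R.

Step 1 — column means:
  mean(X) = (6 + 7 + 1 + 4) / 4 = 18/4 = 4.5
  mean(Y) = (6 + 2 + 6 + 1) / 4 = 15/4 = 3.75

Step 2 — sample variances and covariances s[i,j] = (1/(n-1)) · Σ_k (x_{k,i} - mean_i) · (x_{k,j} - mean_j), with n-1 = 3:
  s[X,X] = ((1.5)·(1.5) + (2.5)·(2.5) + (-3.5)·(-3.5) + (-0.5)·(-0.5)) / 3 = 21/3 = 7
  s[X,Y] = ((1.5)·(2.25) + (2.5)·(-1.75) + (-3.5)·(2.25) + (-0.5)·(-2.75)) / 3 = -7.5/3 = -2.5
  s[Y,Y] = ((2.25)·(2.25) + (-1.75)·(-1.75) + (2.25)·(2.25) + (-2.75)·(-2.75)) / 3 = 20.75/3 = 6.9167
  Sample standard deviations s_i = √(s[i,i]):
  s(X) = √(7) = 2.6458
  s(Y) = √(6.9167) = 2.63

Step 3 — r_{ij} = s_{ij} / (s_i · s_j):
  r[X,X] = 1 (diagonal).
  r[X,Y] = -2.5 / (2.6458 · 2.63) = -2.5 / 6.9582 = -0.3593
  r[Y,Y] = 1 (diagonal).

R is symmetric with unit diagonal. Assembling:

R = [[1, -0.3593],
 [-0.3593, 1]]


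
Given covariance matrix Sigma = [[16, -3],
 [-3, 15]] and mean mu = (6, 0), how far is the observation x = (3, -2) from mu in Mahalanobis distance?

Step 1 — centre the observation: (x - mu) = (-3, -2).

Step 2 — invert Sigma. det(Sigma) = 16·15 - (-3)² = 231.
  Sigma^{-1} = (1/det) · [[d, -b], [-b, a]] = [[0.0649, 0.013],
 [0.013, 0.0693]].

Step 3 — form the quadratic (x - mu)^T · Sigma^{-1} · (x - mu):
  Sigma^{-1} · (x - mu) = (-0.2208, -0.1775).
  (x - mu)^T · [Sigma^{-1} · (x - mu)] = (-3)·(-0.2208) + (-2)·(-0.1775) = 1.0173.

Step 4 — take square root: d = √(1.0173) ≈ 1.0086.

d(x, mu) = √(1.0173) ≈ 1.0086


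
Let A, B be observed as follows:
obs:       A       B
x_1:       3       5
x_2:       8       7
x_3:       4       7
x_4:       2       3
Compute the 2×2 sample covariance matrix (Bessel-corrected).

Step 1 — column means:
  mean(A) = (3 + 8 + 4 + 2) / 4 = 17/4 = 4.25
  mean(B) = (5 + 7 + 7 + 3) / 4 = 22/4 = 5.5

Step 2 — sample covariance S[i,j] = (1/(n-1)) · Σ_k (x_{k,i} - mean_i) · (x_{k,j} - mean_j), with n-1 = 3.
  S[A,A] = ((-1.25)·(-1.25) + (3.75)·(3.75) + (-0.25)·(-0.25) + (-2.25)·(-2.25)) / 3 = 20.75/3 = 6.9167
  S[A,B] = ((-1.25)·(-0.5) + (3.75)·(1.5) + (-0.25)·(1.5) + (-2.25)·(-2.5)) / 3 = 11.5/3 = 3.8333
  S[B,B] = ((-0.5)·(-0.5) + (1.5)·(1.5) + (1.5)·(1.5) + (-2.5)·(-2.5)) / 3 = 11/3 = 3.6667

S is symmetric (S[j,i] = S[i,j]). Assembling:

S = [[6.9167, 3.8333],
 [3.8333, 3.6667]]


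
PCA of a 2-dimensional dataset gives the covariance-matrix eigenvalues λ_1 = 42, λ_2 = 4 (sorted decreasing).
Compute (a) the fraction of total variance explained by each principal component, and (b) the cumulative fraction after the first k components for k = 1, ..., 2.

Step 1 — total variance = trace(Sigma) = Σ λ_i = 42 + 4 = 46.

Step 2 — fraction explained by component i = λ_i / Σ λ:
  PC1: 42/46 = 0.913
  PC2: 4/46 = 0.087

Step 3 — cumulative fraction after k components = (λ_1 + ... + λ_k) / Σ λ:
  k = 1: 42/46 = 0.913
  k = 2: (42 + 4)/46 = 46/46 = 1

Summary (fraction, with percent):

explained: PC1 0.913 (91.3%), PC2 0.087 (8.7%);  cumulative: 0.913, 1


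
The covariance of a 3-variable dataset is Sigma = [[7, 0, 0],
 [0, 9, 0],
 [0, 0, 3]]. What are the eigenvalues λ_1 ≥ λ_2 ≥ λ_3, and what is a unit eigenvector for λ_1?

Step 1 — characteristic polynomial p(λ) = det(λI - Sigma) = λ³ - tr·λ² + c_1·λ - det, where tr = trace, c_1 = sum of the principal 2×2 minors, det = det(Sigma):
  tr = 7 + 9 + 3 = 19,
  c_1 = (7·9 - (0)²) + (7·3 - (0)²) + (9·3 - (0)²) = 63 + 21 + 27 = 111,
  det = 7·(9·3 - (0)²) - (0)·((0)·3 - (0)·(0)) + (0)·((0)·(0) - 9·(0)) = 7·(27) - (0)·(0) + (0)·(0) = 189.
  So p(λ) = λ³ - 19λ² + 111λ - 189.
Step 2 — look for an integer root (rational root theorem: any rational root is an integer divisor of 189). Testing λ = 3:
  p(3) = 27 - 171 + 333 - 189 = 0  ✓
  Dividing out (λ - 3): p(λ) = (λ - 3)(λ² - 16λ + 63).
Step 3 — remaining eigenvalues from the quadratic λ² - 16λ + 63 = 0:
  Δ = 16² - 4·63 = 256 - 252 = 4,  λ = (16 ± √4)/2 = (16 ± 2)/2 = 9 or 7.
  Sorted: λ_1 = 9,  λ_2 = 7,  λ_3 = 3  (check: sum = 19 = tr ✓).

Step 4 — unit eigenvector for λ_1 = 9: v spans the null space of (Sigma - λ_1 I), whose rows are
  r_1 = (-2, 0, 0),  r_2 = (0, 0, 0),  r_3 = (0, 0, -6).
  v is orthogonal to every row, so take v ∝ r_1 × r_3 = ((0)·(-6) - (0)·(0), (0)·(0) - (-2)·(-6), (-2)·(0) - (0)·(0)) = (0, -12, 0).
  Rescale (divide by 12; multiply by -1 so the first nonzero entry is positive): u = (0, 1, 0).
  ||u|| = √((0)² + (1)² + (0)²) = √(1) = 1,  v_1 = u/||u|| ≈ (0, 1, 0) (||v_1|| = 1).

λ_1 = 9,  λ_2 = 7,  λ_3 = 3;  v_1 ≈ (0, 1, 0)


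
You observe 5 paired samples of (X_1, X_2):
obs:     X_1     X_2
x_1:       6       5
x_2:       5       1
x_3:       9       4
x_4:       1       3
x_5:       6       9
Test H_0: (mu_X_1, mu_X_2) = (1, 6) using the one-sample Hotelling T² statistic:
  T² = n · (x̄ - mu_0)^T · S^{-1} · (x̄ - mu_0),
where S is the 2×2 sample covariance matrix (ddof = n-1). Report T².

Step 1 — sample mean vector:
  mean(X_1) = (6 + 5 + 9 + 1 + 6) / 5 = 27/5 = 5.4
  mean(X_2) = (5 + 1 + 4 + 3 + 9) / 5 = 22/5 = 4.4
  x̄ = (5.4, 4.4),  deviation x̄ - mu_0 = (5.4, 4.4) - (1, 6) = (4.4, -1.6).

Step 2 — sample covariance matrix, S[i,j] = (1/(n-1)) · Σ_k (x_{k,i} - mean_i) · (x_{k,j} - mean_j), divisor n-1 = 4:
  S[X_1,X_1] = ((0.6)·(0.6) + (-0.4)·(-0.4) + (3.6)·(3.6) + (-4.4)·(-4.4) + (0.6)·(0.6)) / 4 = 33.2/4 = 8.3
  S[X_1,X_2] = ((0.6)·(0.6) + (-0.4)·(-3.4) + (3.6)·(-0.4) + (-4.4)·(-1.4) + (0.6)·(4.6)) / 4 = 9.2/4 = 2.3
  S[X_2,X_2] = ((0.6)·(0.6) + (-3.4)·(-3.4) + (-0.4)·(-0.4) + (-1.4)·(-1.4) + (4.6)·(4.6)) / 4 = 35.2/4 = 8.8
  S = [[8.3, 2.3],
 [2.3, 8.8]].

Step 3 — invert S. det(S) = 8.3·8.8 - (2.3)² = 67.75.
  S^{-1} = (1/det) · [[d, -b], [-b, a]] = [[0.1299, -0.0339],
 [-0.0339, 0.1225]].

Step 4 — quadratic form (x̄ - mu_0)^T · S^{-1} · (x̄ - mu_0):
  S^{-1} · (x̄ - mu_0) = (0.6258, -0.3454),
  (x̄ - mu_0)^T · [...] = (4.4)·(0.6258) + (-1.6)·(-0.3454) = 3.3063.

Step 5 — scale by n: T² = 5 · 3.3063 = 16.5314.

T² ≈ 16.5314


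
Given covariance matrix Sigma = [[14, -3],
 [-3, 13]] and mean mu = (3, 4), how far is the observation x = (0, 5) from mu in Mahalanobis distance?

Step 1 — centre the observation: (x - mu) = (-3, 1).

Step 2 — invert Sigma. det(Sigma) = 14·13 - (-3)² = 173.
  Sigma^{-1} = (1/det) · [[d, -b], [-b, a]] = [[0.0751, 0.0173],
 [0.0173, 0.0809]].

Step 3 — form the quadratic (x - mu)^T · Sigma^{-1} · (x - mu):
  Sigma^{-1} · (x - mu) = (-0.2081, 0.0289).
  (x - mu)^T · [Sigma^{-1} · (x - mu)] = (-3)·(-0.2081) + (1)·(0.0289) = 0.6532.

Step 4 — take square root: d = √(0.6532) ≈ 0.8082.

d(x, mu) = √(0.6532) ≈ 0.8082


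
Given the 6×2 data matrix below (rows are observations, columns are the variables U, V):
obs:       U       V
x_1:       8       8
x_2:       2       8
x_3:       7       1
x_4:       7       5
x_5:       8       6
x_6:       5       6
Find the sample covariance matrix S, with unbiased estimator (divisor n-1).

Step 1 — column means:
  mean(U) = (8 + 2 + 7 + 7 + 8 + 5) / 6 = 37/6 = 6.1667
  mean(V) = (8 + 8 + 1 + 5 + 6 + 6) / 6 = 34/6 = 5.6667

Step 2 — sample covariance S[i,j] = (1/(n-1)) · Σ_k (x_{k,i} - mean_i) · (x_{k,j} - mean_j), with n-1 = 5.
  S[U,U] = ((1.8333)·(1.8333) + (-4.1667)·(-4.1667) + (0.8333)·(0.8333) + (0.8333)·(0.8333) + (1.8333)·(1.8333) + (-1.1667)·(-1.1667)) / 5 = 26.8333/5 = 5.3667
  S[U,V] = ((1.8333)·(2.3333) + (-4.1667)·(2.3333) + (0.8333)·(-4.6667) + (0.8333)·(-0.6667) + (1.8333)·(0.3333) + (-1.1667)·(0.3333)) / 5 = -9.6667/5 = -1.9333
  S[V,V] = ((2.3333)·(2.3333) + (2.3333)·(2.3333) + (-4.6667)·(-4.6667) + (-0.6667)·(-0.6667) + (0.3333)·(0.3333) + (0.3333)·(0.3333)) / 5 = 33.3333/5 = 6.6667

S is symmetric (S[j,i] = S[i,j]). Assembling:

S = [[5.3667, -1.9333],
 [-1.9333, 6.6667]]


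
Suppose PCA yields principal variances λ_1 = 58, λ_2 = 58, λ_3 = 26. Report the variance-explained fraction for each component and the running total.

Step 1 — total variance = trace(Sigma) = Σ λ_i = 58 + 58 + 26 = 142.

Step 2 — fraction explained by component i = λ_i / Σ λ:
  PC1: 58/142 = 0.4085
  PC2: 58/142 = 0.4085
  PC3: 26/142 = 0.1831

Step 3 — cumulative fraction after k components = (λ_1 + ... + λ_k) / Σ λ:
  k = 1: 58/142 = 0.4085
  k = 2: (58 + 58)/142 = 116/142 = 0.8169
  k = 3: (58 + 58 + 26)/142 = 142/142 = 1

Summary (fraction, with percent):

explained: PC1 0.4085 (40.85%), PC2 0.4085 (40.85%), PC3 0.1831 (18.31%);  cumulative: 0.4085, 0.8169, 1


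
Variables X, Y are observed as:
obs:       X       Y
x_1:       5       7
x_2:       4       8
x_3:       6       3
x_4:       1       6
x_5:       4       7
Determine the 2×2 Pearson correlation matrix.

Step 1 — column means:
  mean(X) = (5 + 4 + 6 + 1 + 4) / 5 = 20/5 = 4
  mean(Y) = (7 + 8 + 3 + 6 + 7) / 5 = 31/5 = 6.2

Step 2 — sample variances and covariances s[i,j] = (1/(n-1)) · Σ_k (x_{k,i} - mean_i) · (x_{k,j} - mean_j), with n-1 = 4:
  s[X,X] = ((1)·(1) + (0)·(0) + (2)·(2) + (-3)·(-3) + (0)·(0)) / 4 = 14/4 = 3.5
  s[X,Y] = ((1)·(0.8) + (0)·(1.8) + (2)·(-3.2) + (-3)·(-0.2) + (0)·(0.8)) / 4 = -5/4 = -1.25
  s[Y,Y] = ((0.8)·(0.8) + (1.8)·(1.8) + (-3.2)·(-3.2) + (-0.2)·(-0.2) + (0.8)·(0.8)) / 4 = 14.8/4 = 3.7
  Sample standard deviations s_i = √(s[i,i]):
  s(X) = √(3.5) = 1.8708
  s(Y) = √(3.7) = 1.9235

Step 3 — r_{ij} = s_{ij} / (s_i · s_j):
  r[X,X] = 1 (diagonal).
  r[X,Y] = -1.25 / (1.8708 · 1.9235) = -1.25 / 3.5986 = -0.3474
  r[Y,Y] = 1 (diagonal).

R is symmetric with unit diagonal. Assembling:

R = [[1, -0.3474],
 [-0.3474, 1]]


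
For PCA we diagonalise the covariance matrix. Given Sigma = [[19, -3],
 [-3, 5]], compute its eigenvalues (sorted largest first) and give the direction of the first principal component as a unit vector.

Step 1 — characteristic polynomial of 2×2 Sigma:
  det(Sigma - λI) = λ² - trace · λ + det = 0.
  trace = 19 + 5 = 24, det = 19·5 - (-3)² = 86.
Step 2 — discriminant:
  Δ = trace² - 4·det = 576 - 344 = 232.
Step 3 — eigenvalues:
  λ = (trace ± √Δ)/2 = (24 ± 15.2315)/2,
  λ_1 = 19.6158,  λ_2 = 4.3842.

Step 4 — unit eigenvector for λ_1: solve (Sigma - λ_1 I)v = 0. First row:
  (19 - 19.6158)·v_x + (-3)·v_y = 0, i.e. (-0.6158)·v_x + (-3)·v_y = 0,
  so v ∝ (b, λ_1 - a) = (-3, 0.6158); multiply by -1 so the first entry is positive: u = (3, -0.6158).
  ||u|| = √((3)² + (-0.6158)²) = √(9.3792) ≈ 3.0625,
  v_1 = u/||u|| ≈ (0.9796, -0.2011) (||v_1|| = 1).

λ_1 = 19.6158,  λ_2 = 4.3842;  v_1 ≈ (0.9796, -0.2011)


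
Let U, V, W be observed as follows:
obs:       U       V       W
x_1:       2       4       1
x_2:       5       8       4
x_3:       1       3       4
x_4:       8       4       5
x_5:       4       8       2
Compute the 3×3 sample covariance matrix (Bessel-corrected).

Step 1 — column means:
  mean(U) = (2 + 5 + 1 + 8 + 4) / 5 = 20/5 = 4
  mean(V) = (4 + 8 + 3 + 4 + 8) / 5 = 27/5 = 5.4
  mean(W) = (1 + 4 + 4 + 5 + 2) / 5 = 16/5 = 3.2

Step 2 — sample covariance S[i,j] = (1/(n-1)) · Σ_k (x_{k,i} - mean_i) · (x_{k,j} - mean_j), with n-1 = 4.
  S[U,U] = ((-2)·(-2) + (1)·(1) + (-3)·(-3) + (4)·(4) + (0)·(0)) / 4 = 30/4 = 7.5
  S[U,V] = ((-2)·(-1.4) + (1)·(2.6) + (-3)·(-2.4) + (4)·(-1.4) + (0)·(2.6)) / 4 = 7/4 = 1.75
  S[U,W] = ((-2)·(-2.2) + (1)·(0.8) + (-3)·(0.8) + (4)·(1.8) + (0)·(-1.2)) / 4 = 10/4 = 2.5
  S[V,V] = ((-1.4)·(-1.4) + (2.6)·(2.6) + (-2.4)·(-2.4) + (-1.4)·(-1.4) + (2.6)·(2.6)) / 4 = 23.2/4 = 5.8
  S[V,W] = ((-1.4)·(-2.2) + (2.6)·(0.8) + (-2.4)·(0.8) + (-1.4)·(1.8) + (2.6)·(-1.2)) / 4 = -2.4/4 = -0.6
  S[W,W] = ((-2.2)·(-2.2) + (0.8)·(0.8) + (0.8)·(0.8) + (1.8)·(1.8) + (-1.2)·(-1.2)) / 4 = 10.8/4 = 2.7

S is symmetric (S[j,i] = S[i,j]). Assembling:

S = [[7.5, 1.75, 2.5],
 [1.75, 5.8, -0.6],
 [2.5, -0.6, 2.7]]


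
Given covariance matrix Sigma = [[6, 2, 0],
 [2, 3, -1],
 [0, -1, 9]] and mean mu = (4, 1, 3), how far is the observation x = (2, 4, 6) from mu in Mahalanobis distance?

Step 1 — centre the observation: (x - mu) = (-2, 3, 3).

Step 2 — invert Sigma (cofactor / det for 3×3, or solve directly):
  Sigma^{-1} = [[0.2167, -0.15, -0.0167],
 [-0.15, 0.45, 0.05],
 [-0.0167, 0.05, 0.1167]].

Step 3 — form the quadratic (x - mu)^T · Sigma^{-1} · (x - mu):
  Sigma^{-1} · (x - mu) = (-0.9333, 1.8, 0.5333).
  (x - mu)^T · [Sigma^{-1} · (x - mu)] = (-2)·(-0.9333) + (3)·(1.8) + (3)·(0.5333) = 8.8667.

Step 4 — take square root: d = √(8.8667) ≈ 2.9777.

d(x, mu) = √(8.8667) ≈ 2.9777


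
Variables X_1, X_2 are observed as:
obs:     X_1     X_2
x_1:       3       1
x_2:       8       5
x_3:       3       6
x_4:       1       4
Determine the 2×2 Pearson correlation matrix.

Step 1 — column means:
  mean(X_1) = (3 + 8 + 3 + 1) / 4 = 15/4 = 3.75
  mean(X_2) = (1 + 5 + 6 + 4) / 4 = 16/4 = 4

Step 2 — sample variances and covariances s[i,j] = (1/(n-1)) · Σ_k (x_{k,i} - mean_i) · (x_{k,j} - mean_j), with n-1 = 3:
  s[X_1,X_1] = ((-0.75)·(-0.75) + (4.25)·(4.25) + (-0.75)·(-0.75) + (-2.75)·(-2.75)) / 3 = 26.75/3 = 8.9167
  s[X_1,X_2] = ((-0.75)·(-3) + (4.25)·(1) + (-0.75)·(2) + (-2.75)·(0)) / 3 = 5/3 = 1.6667
  s[X_2,X_2] = ((-3)·(-3) + (1)·(1) + (2)·(2) + (0)·(0)) / 3 = 14/3 = 4.6667
  Sample standard deviations s_i = √(s[i,i]):
  s(X_1) = √(8.9167) = 2.9861
  s(X_2) = √(4.6667) = 2.1602

Step 3 — r_{ij} = s_{ij} / (s_i · s_j):
  r[X_1,X_1] = 1 (diagonal).
  r[X_1,X_2] = 1.6667 / (2.9861 · 2.1602) = 1.6667 / 6.4507 = 0.2584
  r[X_2,X_2] = 1 (diagonal).

R is symmetric with unit diagonal. Assembling:

R = [[1, 0.2584],
 [0.2584, 1]]


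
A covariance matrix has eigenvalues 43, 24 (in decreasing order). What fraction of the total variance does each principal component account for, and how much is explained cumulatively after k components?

Step 1 — total variance = trace(Sigma) = Σ λ_i = 43 + 24 = 67.

Step 2 — fraction explained by component i = λ_i / Σ λ:
  PC1: 43/67 = 0.6418
  PC2: 24/67 = 0.3582

Step 3 — cumulative fraction after k components = (λ_1 + ... + λ_k) / Σ λ:
  k = 1: 43/67 = 0.6418
  k = 2: (43 + 24)/67 = 67/67 = 1

Summary (fraction, with percent):

explained: PC1 0.6418 (64.18%), PC2 0.3582 (35.82%);  cumulative: 0.6418, 1


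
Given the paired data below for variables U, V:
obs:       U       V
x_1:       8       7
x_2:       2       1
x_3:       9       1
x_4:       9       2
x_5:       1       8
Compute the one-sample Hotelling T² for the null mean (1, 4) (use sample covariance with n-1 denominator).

Step 1 — sample mean vector:
  mean(U) = (8 + 2 + 9 + 9 + 1) / 5 = 29/5 = 5.8
  mean(V) = (7 + 1 + 1 + 2 + 8) / 5 = 19/5 = 3.8
  x̄ = (5.8, 3.8),  deviation x̄ - mu_0 = (5.8, 3.8) - (1, 4) = (4.8, -0.2).

Step 2 — sample covariance matrix, S[i,j] = (1/(n-1)) · Σ_k (x_{k,i} - mean_i) · (x_{k,j} - mean_j), divisor n-1 = 4:
  S[U,U] = ((2.2)·(2.2) + (-3.8)·(-3.8) + (3.2)·(3.2) + (3.2)·(3.2) + (-4.8)·(-4.8)) / 4 = 62.8/4 = 15.7
  S[U,V] = ((2.2)·(3.2) + (-3.8)·(-2.8) + (3.2)·(-2.8) + (3.2)·(-1.8) + (-4.8)·(4.2)) / 4 = -17.2/4 = -4.3
  S[V,V] = ((3.2)·(3.2) + (-2.8)·(-2.8) + (-2.8)·(-2.8) + (-1.8)·(-1.8) + (4.2)·(4.2)) / 4 = 46.8/4 = 11.7
  S = [[15.7, -4.3],
 [-4.3, 11.7]].

Step 3 — invert S. det(S) = 15.7·11.7 - (-4.3)² = 165.2.
  S^{-1} = (1/det) · [[d, -b], [-b, a]] = [[0.0708, 0.026],
 [0.026, 0.095]].

Step 4 — quadratic form (x̄ - mu_0)^T · S^{-1} · (x̄ - mu_0):
  S^{-1} · (x̄ - mu_0) = (0.3347, 0.1059),
  (x̄ - mu_0)^T · [...] = (4.8)·(0.3347) + (-0.2)·(0.1059) = 1.5856.

Step 5 — scale by n: T² = 5 · 1.5856 = 7.928.

T² ≈ 7.928


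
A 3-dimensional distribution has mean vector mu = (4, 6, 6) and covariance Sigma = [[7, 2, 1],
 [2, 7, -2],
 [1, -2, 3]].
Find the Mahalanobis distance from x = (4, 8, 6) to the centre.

Step 1 — centre the observation: (x - mu) = (0, 2, 0).

Step 2 — invert Sigma (cofactor / det for 3×3, or solve directly):
  Sigma^{-1} = [[0.1848, -0.087, -0.1196],
 [-0.087, 0.2174, 0.1739],
 [-0.1196, 0.1739, 0.4891]].

Step 3 — form the quadratic (x - mu)^T · Sigma^{-1} · (x - mu):
  Sigma^{-1} · (x - mu) = (-0.1739, 0.4348, 0.3478).
  (x - mu)^T · [Sigma^{-1} · (x - mu)] = (0)·(-0.1739) + (2)·(0.4348) + (0)·(0.3478) = 0.8696.

Step 4 — take square root: d = √(0.8696) ≈ 0.9325.

d(x, mu) = √(0.8696) ≈ 0.9325
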